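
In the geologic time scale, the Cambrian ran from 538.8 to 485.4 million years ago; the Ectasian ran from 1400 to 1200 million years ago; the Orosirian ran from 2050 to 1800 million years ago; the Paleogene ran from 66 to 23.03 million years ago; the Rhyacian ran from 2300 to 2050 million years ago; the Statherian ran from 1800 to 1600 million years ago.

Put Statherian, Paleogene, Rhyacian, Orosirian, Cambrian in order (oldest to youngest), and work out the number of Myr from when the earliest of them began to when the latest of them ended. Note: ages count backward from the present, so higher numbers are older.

Start ages (Ma): Rhyacian 2300, Orosirian 2050, Statherian 1800, Cambrian 538.8, Paleogene 66.
Ordered oldest to youngest: Rhyacian, Orosirian, Statherian, Cambrian, Paleogene.
Span = 2300 − 23.03 = 2276.97 Myr.

Rhyacian, Orosirian, Statherian, Cambrian, Paleogene; total span 2276.97 Myr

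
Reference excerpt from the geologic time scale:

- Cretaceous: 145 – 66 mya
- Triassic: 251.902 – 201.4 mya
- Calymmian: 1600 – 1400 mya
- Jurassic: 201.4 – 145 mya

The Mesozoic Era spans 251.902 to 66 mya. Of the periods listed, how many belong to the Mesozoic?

Periods inside 251.902–66 Ma: Triassic, Jurassic, Cretaceous — 3 in total.

3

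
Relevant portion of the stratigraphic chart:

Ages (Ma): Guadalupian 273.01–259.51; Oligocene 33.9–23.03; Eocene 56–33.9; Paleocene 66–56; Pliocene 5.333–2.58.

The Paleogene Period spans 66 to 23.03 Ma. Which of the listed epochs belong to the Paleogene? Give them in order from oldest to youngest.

Epochs with both bounds inside 66–23.03 Ma: Paleocene (66–56), Eocene (56–33.9), Oligocene (33.9–23.03).

Paleocene, Eocene, Oligocene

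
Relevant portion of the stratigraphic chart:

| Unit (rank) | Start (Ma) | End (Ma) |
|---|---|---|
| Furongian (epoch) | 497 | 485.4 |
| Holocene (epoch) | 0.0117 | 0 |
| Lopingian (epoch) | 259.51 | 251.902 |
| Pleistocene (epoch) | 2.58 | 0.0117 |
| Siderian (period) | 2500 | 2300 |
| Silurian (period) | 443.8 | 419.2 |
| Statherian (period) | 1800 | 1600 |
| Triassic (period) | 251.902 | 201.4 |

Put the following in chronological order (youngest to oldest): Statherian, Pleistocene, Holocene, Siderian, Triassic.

Holocene, Pleistocene, Triassic, Statherian, Siderian

Read off each span (Ma): Statherian 1800–1600; Pleistocene 2.58–0.0117; Holocene 0.0117–0; Siderian 2500–2300; Triassic 251.902–201.4.
Larger Ma is older, so oldest→youngest is Siderian, Statherian, Triassic, Pleistocene, Holocene; reverse it for youngest→oldest.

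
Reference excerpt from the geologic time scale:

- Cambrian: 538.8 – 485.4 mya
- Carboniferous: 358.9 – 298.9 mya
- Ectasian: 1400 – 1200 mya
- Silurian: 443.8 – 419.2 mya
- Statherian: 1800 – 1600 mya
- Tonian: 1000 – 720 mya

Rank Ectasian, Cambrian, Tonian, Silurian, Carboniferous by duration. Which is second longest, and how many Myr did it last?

Durations: Ectasian 200; Cambrian 53.4; Tonian 280; Silurian 24.6; Carboniferous 60 Myr.
Sorted longest-first: Tonian (280), Ectasian (200), Carboniferous (60), Cambrian (53.4), Silurian (24.6).
The second longest is Ectasian at 200 Myr.

Ectasian, 200 million years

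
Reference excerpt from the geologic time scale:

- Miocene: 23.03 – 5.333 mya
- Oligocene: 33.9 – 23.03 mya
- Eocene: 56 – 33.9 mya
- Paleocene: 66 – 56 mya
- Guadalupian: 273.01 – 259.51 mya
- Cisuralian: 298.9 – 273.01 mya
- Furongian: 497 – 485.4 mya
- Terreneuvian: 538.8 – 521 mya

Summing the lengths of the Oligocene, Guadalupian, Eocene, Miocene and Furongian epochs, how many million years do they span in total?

75.767 million years

Duration is start − end for each: (33.9 − 23.03) + (273.01 − 259.51) + (56 − 33.9) + (23.03 − 5.333) + (497 − 485.4).
That is 10.87 + 13.5 + 22.1 + 17.697 + 11.6, which totals 75.767 million years.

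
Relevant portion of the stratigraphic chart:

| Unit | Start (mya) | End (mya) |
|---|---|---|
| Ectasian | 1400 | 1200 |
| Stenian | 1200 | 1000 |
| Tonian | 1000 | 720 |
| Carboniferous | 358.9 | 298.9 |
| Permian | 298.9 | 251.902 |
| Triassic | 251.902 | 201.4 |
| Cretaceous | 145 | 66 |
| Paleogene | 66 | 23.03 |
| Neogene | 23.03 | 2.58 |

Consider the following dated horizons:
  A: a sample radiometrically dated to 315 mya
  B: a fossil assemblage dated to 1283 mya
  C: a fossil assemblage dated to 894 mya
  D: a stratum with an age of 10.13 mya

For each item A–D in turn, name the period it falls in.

A — Carboniferous; B — Ectasian; C — Tonian; D — Neogene

Match each age against the start–end ranges in the excerpt: A = 315 Ma → Carboniferous (358.9–298.9); B = 1283 Ma → Ectasian (1400–1200); C = 894 Ma → Tonian (1000–720); D = 10.13 Ma → Neogene (23.03–2.58).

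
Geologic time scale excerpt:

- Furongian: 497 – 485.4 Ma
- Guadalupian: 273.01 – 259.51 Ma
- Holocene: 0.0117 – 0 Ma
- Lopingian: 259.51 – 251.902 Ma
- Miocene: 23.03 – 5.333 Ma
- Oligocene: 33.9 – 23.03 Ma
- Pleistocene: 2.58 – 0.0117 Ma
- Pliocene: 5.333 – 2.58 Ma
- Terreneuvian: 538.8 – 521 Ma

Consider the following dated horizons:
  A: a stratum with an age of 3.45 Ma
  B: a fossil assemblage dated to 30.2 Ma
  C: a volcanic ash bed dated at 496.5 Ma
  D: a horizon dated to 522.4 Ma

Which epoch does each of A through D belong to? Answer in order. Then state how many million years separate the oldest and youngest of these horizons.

A — Pliocene; B — Oligocene; C — Furongian; D — Terreneuvian; span 518.95 million years

Match each age against the start–end ranges in the excerpt: A = 3.45 Ma → Pliocene (5.333–2.58); B = 30.2 Ma → Oligocene (33.9–23.03); C = 496.5 Ma → Furongian (497–485.4); D = 522.4 Ma → Terreneuvian (538.8–521).
The largest age is 522.4 Ma and the smallest is 3.45 Ma; their difference is 518.95 Myr.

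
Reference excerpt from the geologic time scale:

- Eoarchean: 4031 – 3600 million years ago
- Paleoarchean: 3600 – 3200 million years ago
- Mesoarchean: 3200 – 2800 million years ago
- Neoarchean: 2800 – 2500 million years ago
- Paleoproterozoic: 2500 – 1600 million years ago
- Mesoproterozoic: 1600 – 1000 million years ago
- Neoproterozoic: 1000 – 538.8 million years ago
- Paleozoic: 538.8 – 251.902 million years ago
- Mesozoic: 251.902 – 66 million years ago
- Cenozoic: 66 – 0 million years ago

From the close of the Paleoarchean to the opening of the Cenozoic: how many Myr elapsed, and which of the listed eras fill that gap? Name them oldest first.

3134 million years; Mesoarchean, Neoarchean, Paleoproterozoic, Mesoproterozoic, Neoproterozoic, Paleozoic, Mesozoic

End of Paleoarchean = 3200 Ma; start of Cenozoic = 66 Ma.
Gap = 3200 − 66 = 3134 Myr.
Eras wholly inside 3200–66 Ma: Mesoarchean (3200–2800), Neoarchean (2800–2500), Paleoproterozoic (2500–1600), Mesoproterozoic (1600–1000), Neoproterozoic (1000–538.8), Paleozoic (538.8–251.902), Mesozoic (251.902–66).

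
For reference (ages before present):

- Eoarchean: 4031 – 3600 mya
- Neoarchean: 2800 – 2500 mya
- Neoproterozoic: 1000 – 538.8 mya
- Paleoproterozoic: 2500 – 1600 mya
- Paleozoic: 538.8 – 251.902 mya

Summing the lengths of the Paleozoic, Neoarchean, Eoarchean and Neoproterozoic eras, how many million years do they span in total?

1479.098 million years

Each duration: Paleozoic = 286.898; Neoarchean = 300; Eoarchean = 431; Neoproterozoic = 461.2.
Sum: 286.898 + 300 + 431 + 461.2 = 1479.098 Myr.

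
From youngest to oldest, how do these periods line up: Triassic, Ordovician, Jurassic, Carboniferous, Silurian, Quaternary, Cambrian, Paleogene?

Quaternary, Paleogene, Jurassic, Triassic, Carboniferous, Silurian, Ordovician, Cambrian

Era membership (oldest first within each) — Paleozoic: Cambrian, Ordovician, Silurian, Carboniferous; Mesozoic: Triassic, Jurassic; Cenozoic: Paleogene, Quaternary. Paleozoic precedes Mesozoic, which precedes Cenozoic. Concatenating the groups in that era order and then reversing gives youngest to oldest.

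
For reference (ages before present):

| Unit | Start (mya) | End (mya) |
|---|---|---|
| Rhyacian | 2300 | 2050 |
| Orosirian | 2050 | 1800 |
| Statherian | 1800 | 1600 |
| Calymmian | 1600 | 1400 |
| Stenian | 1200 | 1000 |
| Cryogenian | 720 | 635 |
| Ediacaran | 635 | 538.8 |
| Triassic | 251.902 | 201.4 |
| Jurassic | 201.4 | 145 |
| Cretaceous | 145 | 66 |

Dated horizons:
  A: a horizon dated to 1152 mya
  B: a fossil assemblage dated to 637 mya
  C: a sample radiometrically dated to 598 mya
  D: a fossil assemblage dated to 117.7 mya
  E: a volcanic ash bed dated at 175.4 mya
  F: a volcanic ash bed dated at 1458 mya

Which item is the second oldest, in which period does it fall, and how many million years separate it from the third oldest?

A, in the Stenian; 515 million years to B

Larger Ma means older, so oldest first: F 1458 > A 1152 > B 637 > C 598 > E 175.4 > D 117.7.
Counting 2 along gives A (1152 Ma); the excerpt puts that inside the Stenian, 1200–1000 Ma.
Next in line is B (637 Ma), and 1152 − 637 = 515 Myr.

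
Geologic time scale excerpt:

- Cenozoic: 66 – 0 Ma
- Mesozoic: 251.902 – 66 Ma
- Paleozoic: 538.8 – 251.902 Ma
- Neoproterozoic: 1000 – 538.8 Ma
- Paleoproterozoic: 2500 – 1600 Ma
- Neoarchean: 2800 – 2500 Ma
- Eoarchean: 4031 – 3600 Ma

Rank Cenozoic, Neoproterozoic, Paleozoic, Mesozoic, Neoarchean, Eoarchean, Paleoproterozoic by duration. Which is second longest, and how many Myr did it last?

Start − end for each: Cenozoic 66 − 0 = 66; Neoproterozoic 1000 − 538.8 = 461.2; Paleozoic 538.8 − 251.902 = 286.898; Mesozoic 251.902 − 66 = 185.902; Neoarchean 2800 − 2500 = 300; Eoarchean 4031 − 3600 = 431; Paleoproterozoic 2500 − 1600 = 900.
Ranking these from longest: Paleoproterozoic > Neoproterozoic > Eoarchean > Neoarchean > Paleozoic > Mesozoic > Cenozoic.
Position 2 in that ranking is Neoproterozoic, which lasted 461.2 Myr.

Neoproterozoic, 461.2 million years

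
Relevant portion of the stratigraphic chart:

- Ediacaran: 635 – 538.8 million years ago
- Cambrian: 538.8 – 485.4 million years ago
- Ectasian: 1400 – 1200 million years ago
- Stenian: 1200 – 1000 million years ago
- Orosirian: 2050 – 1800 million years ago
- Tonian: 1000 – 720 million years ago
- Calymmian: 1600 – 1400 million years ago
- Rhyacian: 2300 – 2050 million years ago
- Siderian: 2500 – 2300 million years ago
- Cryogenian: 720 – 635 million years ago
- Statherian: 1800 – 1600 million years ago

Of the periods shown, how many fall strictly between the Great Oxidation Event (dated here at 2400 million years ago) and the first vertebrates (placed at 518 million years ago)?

2400 Ma sits inside the Siderian (2500–2300) and 518 Ma inside the Cambrian (538.8–485.4); neither of those is wholly between the two dates.
The listed periods lying completely between them are Rhyacian, Orosirian, Statherian, Calymmian, Ectasian, Stenian, Tonian, Cryogenian, Ediacaran — 9 in all.

9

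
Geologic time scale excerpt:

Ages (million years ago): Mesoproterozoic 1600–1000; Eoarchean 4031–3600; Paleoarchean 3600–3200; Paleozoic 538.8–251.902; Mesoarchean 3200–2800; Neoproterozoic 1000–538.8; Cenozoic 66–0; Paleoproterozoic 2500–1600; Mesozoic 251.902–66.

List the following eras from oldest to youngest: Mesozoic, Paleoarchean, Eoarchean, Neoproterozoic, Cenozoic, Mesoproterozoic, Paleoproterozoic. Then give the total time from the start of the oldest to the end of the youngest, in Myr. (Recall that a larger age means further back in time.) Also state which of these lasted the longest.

From the excerpt: Mesozoic 251.902–66; Paleoarchean 3600–3200; Eoarchean 4031–3600; Neoproterozoic 1000–538.8; Cenozoic 66–0; Mesoproterozoic 1600–1000; Paleoproterozoic 2500–1600 (Ma).
Larger Ma is earlier, so the oldest is Eoarchean and the youngest is Cenozoic; oldest to youngest: Eoarchean, Paleoarchean, Paleoproterozoic, Mesoproterozoic, Neoproterozoic, Mesozoic, Cenozoic.
Oldest start 4031 minus youngest end 0 gives 4031 Myr overall.
Individual lengths (start − end): Eoarchean 431; Mesoproterozoic 600; Paleoproterozoic 900; Neoproterozoic 461.2; Cenozoic 66; Paleoarchean 400; Mesozoic 185.902. The largest is Paleoproterozoic at 900 Myr.

Eoarchean → Paleoarchean → Paleoproterozoic → Mesoproterozoic → Neoproterozoic → Mesozoic → Cenozoic; total span 4031 Myr; longest is Paleoproterozoic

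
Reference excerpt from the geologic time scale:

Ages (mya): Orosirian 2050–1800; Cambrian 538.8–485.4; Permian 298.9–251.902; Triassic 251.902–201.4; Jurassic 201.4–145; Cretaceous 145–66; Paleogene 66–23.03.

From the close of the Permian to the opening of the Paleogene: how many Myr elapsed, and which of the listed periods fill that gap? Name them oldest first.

185.902 million years; Triassic, Jurassic, Cretaceous

The Permian closes at 251.902 Ma and the Paleogene opens at 66 Ma, so the interval is 251.902 − 66 = 185.902 Myr.
A period fits inside if it starts at or after 251.902 Ma and ends at or before 66 Ma; oldest first that gives Triassic, Jurassic, Cretaceous.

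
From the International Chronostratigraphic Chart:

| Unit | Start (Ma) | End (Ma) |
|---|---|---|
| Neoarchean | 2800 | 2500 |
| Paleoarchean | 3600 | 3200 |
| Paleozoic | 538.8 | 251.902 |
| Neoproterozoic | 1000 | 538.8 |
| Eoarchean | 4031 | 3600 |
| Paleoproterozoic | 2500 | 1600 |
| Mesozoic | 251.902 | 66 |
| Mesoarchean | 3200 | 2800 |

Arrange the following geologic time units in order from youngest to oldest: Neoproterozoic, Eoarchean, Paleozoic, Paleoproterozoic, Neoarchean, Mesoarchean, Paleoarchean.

Read off each span (Ma): Neoproterozoic 1000–538.8; Eoarchean 4031–3600; Paleozoic 538.8–251.902; Paleoproterozoic 2500–1600; Neoarchean 2800–2500; Mesoarchean 3200–2800; Paleoarchean 3600–3200.
Larger Ma is older, so oldest→youngest is Eoarchean, Paleoarchean, Mesoarchean, Neoarchean, Paleoproterozoic, Neoproterozoic, Paleozoic; reverse it for youngest→oldest.

Paleozoic, Neoproterozoic, Paleoproterozoic, Neoarchean, Mesoarchean, Paleoarchean, Eoarchean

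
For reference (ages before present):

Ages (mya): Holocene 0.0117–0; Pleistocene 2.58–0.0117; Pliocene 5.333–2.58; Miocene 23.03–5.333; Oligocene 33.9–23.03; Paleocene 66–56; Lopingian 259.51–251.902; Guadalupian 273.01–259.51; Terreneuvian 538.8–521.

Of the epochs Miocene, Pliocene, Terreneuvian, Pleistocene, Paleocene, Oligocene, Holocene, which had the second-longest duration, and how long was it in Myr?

Start − end for each: Miocene 23.03 − 5.333 = 17.697; Pliocene 5.333 − 2.58 = 2.753; Terreneuvian 538.8 − 521 = 17.8; Pleistocene 2.58 − 0.0117 = 2.5683; Paleocene 66 − 56 = 10; Oligocene 33.9 − 23.03 = 10.87; Holocene 0.0117 − 0 = 0.0117.
Ranking these from longest: Terreneuvian > Miocene > Oligocene > Paleocene > Pliocene > Pleistocene > Holocene.
Position 2 in that ranking is Miocene, which lasted 17.697 Myr.

Miocene, 17.697 million years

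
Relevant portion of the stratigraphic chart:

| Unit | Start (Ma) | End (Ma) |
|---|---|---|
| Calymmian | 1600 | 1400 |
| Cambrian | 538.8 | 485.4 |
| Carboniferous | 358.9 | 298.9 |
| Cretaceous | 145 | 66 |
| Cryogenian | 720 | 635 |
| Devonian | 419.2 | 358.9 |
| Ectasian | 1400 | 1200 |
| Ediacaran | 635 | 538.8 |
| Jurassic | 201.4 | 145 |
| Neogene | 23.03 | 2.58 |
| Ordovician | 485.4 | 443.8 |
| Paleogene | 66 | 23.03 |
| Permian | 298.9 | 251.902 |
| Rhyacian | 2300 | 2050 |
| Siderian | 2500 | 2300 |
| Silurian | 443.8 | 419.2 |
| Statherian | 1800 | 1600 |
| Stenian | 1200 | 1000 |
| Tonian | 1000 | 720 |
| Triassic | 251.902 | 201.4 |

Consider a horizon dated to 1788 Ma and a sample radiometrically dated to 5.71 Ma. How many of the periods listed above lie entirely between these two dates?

16

The older date is 1788 Ma and the younger is 5.71 Ma.
Periods with start < 1788 and end > 5.71 Ma: Calymmian (1600–1400), Ectasian (1400–1200), Stenian (1200–1000), Tonian (1000–720), Cryogenian (720–635), Ediacaran (635–538.8), Cambrian (538.8–485.4), Ordovician (485.4–443.8), Silurian (443.8–419.2), Devonian (419.2–358.9), Carboniferous (358.9–298.9), Permian (298.9–251.902), Triassic (251.902–201.4), Jurassic (201.4–145), Cretaceous (145–66), Paleogene (66–23.03).
That is 16 complete periods.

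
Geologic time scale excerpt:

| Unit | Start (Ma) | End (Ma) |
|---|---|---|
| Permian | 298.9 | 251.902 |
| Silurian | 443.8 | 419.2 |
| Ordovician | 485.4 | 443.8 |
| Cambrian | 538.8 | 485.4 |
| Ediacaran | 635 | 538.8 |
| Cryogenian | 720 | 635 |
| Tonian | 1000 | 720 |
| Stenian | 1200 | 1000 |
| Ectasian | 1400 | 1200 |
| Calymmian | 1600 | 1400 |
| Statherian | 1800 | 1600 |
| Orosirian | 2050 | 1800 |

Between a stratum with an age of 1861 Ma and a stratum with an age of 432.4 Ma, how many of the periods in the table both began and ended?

9

1861 Ma sits inside the Orosirian (2050–1800) and 432.4 Ma inside the Silurian (443.8–419.2); neither of those is wholly between the two dates.
The listed periods lying completely between them are Statherian, Calymmian, Ectasian, Stenian, Tonian, Cryogenian, Ediacaran, Cambrian, Ordovician — 9 in all.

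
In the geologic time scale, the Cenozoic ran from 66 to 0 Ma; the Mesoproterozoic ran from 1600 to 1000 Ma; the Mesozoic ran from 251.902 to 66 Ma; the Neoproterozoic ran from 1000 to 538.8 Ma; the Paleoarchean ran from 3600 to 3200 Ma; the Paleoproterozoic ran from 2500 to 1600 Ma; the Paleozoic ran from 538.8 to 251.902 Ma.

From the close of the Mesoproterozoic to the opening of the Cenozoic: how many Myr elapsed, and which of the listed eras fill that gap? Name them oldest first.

934 million years; Neoproterozoic, Paleozoic, Mesozoic

End of Mesoproterozoic = 1000 Ma; start of Cenozoic = 66 Ma.
Gap = 1000 − 66 = 934 Myr.
Eras wholly inside 1000–66 Ma: Neoproterozoic (1000–538.8), Paleozoic (538.8–251.902), Mesozoic (251.902–66).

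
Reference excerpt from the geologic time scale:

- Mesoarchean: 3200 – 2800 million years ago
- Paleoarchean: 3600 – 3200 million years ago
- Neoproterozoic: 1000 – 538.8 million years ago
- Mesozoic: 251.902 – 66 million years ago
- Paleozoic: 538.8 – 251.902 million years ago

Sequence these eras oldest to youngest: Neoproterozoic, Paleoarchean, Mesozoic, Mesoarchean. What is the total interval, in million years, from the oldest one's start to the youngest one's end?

Paleoarchean, Mesoarchean, Neoproterozoic, Mesozoic; total span 3534 Myr

From the excerpt: Neoproterozoic 1000–538.8; Paleoarchean 3600–3200; Mesozoic 251.902–66; Mesoarchean 3200–2800 (Ma).
Larger Ma is earlier, so the oldest is Paleoarchean and the youngest is Mesozoic; oldest to youngest: Paleoarchean, Mesoarchean, Neoproterozoic, Mesozoic.
Oldest start 3600 minus youngest end 66 gives 3534 Myr overall.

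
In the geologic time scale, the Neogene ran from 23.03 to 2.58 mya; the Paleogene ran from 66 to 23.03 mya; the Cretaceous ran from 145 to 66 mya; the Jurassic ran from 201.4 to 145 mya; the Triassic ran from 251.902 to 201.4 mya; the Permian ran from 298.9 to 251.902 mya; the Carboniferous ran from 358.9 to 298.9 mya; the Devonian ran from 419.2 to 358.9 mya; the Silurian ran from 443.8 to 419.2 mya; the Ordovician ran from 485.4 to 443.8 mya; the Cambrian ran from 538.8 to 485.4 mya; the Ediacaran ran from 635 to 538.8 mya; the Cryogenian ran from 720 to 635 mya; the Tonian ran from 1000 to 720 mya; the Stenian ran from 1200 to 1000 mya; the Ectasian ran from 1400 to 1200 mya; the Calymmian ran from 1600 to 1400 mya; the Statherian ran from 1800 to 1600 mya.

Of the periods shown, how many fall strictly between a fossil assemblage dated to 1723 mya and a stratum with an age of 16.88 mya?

16

The older date is 1723 Ma and the younger is 16.88 Ma.
Periods with start < 1723 and end > 16.88 Ma: Calymmian (1600–1400), Ectasian (1400–1200), Stenian (1200–1000), Tonian (1000–720), Cryogenian (720–635), Ediacaran (635–538.8), Cambrian (538.8–485.4), Ordovician (485.4–443.8), Silurian (443.8–419.2), Devonian (419.2–358.9), Carboniferous (358.9–298.9), Permian (298.9–251.902), Triassic (251.902–201.4), Jurassic (201.4–145), Cretaceous (145–66), Paleogene (66–23.03).
That is 16 complete periods.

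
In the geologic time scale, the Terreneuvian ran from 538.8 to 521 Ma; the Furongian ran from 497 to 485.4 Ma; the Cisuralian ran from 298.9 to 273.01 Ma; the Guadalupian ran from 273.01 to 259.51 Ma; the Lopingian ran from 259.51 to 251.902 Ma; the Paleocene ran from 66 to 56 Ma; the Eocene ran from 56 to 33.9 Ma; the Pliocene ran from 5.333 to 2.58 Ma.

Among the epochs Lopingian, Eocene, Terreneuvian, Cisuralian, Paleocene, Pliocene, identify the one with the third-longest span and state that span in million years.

Terreneuvian, 17.8 million years

Durations: Lopingian 7.608; Eocene 22.1; Terreneuvian 17.8; Cisuralian 25.89; Paleocene 10; Pliocene 2.753 Myr.
Sorted longest-first: Cisuralian (25.89), Eocene (22.1), Terreneuvian (17.8), Paleocene (10), Lopingian (7.608), Pliocene (2.753).
The third longest is Terreneuvian at 17.8 Myr.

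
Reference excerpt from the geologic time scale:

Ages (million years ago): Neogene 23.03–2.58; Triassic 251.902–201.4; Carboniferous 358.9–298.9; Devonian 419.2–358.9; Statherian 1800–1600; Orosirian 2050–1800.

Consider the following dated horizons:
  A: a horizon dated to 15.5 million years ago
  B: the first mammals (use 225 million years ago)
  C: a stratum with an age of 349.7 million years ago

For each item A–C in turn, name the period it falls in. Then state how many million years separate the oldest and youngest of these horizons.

A — Neogene; B — Triassic; C — Carboniferous; span 334.2 million years

Match each age against the start–end ranges in the excerpt: A = 15.5 Ma → Neogene (23.03–2.58); B = 225 Ma → Triassic (251.902–201.4); C = 349.7 Ma → Carboniferous (358.9–298.9).
The largest age is 349.7 Ma and the smallest is 15.5 Ma; their difference is 334.2 Myr.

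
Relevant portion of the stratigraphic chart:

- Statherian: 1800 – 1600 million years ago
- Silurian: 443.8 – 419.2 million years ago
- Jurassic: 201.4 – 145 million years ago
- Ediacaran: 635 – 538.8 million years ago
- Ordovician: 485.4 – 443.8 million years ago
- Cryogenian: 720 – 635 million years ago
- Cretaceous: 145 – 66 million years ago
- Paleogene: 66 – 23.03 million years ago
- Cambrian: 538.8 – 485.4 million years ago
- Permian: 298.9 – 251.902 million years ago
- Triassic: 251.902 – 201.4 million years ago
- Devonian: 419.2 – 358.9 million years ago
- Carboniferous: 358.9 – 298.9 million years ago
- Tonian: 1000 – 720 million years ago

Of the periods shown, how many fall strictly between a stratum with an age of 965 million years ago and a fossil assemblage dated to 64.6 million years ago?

965 Ma sits inside the Tonian (1000–720) and 64.6 Ma inside the Paleogene (66–23.03); neither of those is wholly between the two dates.
The listed periods lying completely between them are Cryogenian, Ediacaran, Cambrian, Ordovician, Silurian, Devonian, Carboniferous, Permian, Triassic, Jurassic, Cretaceous — 11 in all.

11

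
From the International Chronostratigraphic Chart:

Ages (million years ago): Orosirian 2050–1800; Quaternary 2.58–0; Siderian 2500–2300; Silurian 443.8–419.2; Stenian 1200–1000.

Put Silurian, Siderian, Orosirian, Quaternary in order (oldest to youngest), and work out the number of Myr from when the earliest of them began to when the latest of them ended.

Siderian, Orosirian, Silurian, Quaternary; total span 2500 Myr

From the excerpt: Silurian 443.8–419.2; Siderian 2500–2300; Orosirian 2050–1800; Quaternary 2.58–0 (Ma).
Larger Ma is earlier, so the oldest is Siderian and the youngest is Quaternary; oldest to youngest: Siderian, Orosirian, Silurian, Quaternary.
Oldest start 2500 minus youngest end 0 gives 2500 Myr overall.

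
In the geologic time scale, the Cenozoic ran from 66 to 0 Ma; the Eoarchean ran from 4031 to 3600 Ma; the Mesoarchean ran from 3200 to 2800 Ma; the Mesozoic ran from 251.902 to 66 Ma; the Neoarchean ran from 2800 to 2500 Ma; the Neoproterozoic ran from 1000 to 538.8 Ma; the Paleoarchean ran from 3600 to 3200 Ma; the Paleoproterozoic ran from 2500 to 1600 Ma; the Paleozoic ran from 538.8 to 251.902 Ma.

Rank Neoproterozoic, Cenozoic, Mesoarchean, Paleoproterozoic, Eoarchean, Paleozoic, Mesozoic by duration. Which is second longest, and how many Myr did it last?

Durations: Neoproterozoic 461.2; Cenozoic 66; Mesoarchean 400; Paleoproterozoic 900; Eoarchean 431; Paleozoic 286.898; Mesozoic 185.902 Myr.
Sorted longest-first: Paleoproterozoic (900), Neoproterozoic (461.2), Eoarchean (431), Mesoarchean (400), Paleozoic (286.898), Mesozoic (185.902), Cenozoic (66).
The second longest is Neoproterozoic at 461.2 Myr.

Neoproterozoic, 461.2 million years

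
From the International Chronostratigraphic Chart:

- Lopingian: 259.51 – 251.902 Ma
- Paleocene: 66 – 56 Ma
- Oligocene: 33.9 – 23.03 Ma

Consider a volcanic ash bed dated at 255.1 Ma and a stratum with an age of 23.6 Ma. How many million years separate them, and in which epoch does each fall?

Elapsed time: 255.1 − 23.6 = 231.5 Myr.
255.1 Ma lies within 259.51–251.902 Ma: Lopingian.
23.6 Ma lies within 33.9–23.03 Ma: Oligocene.

231.5 million years apart; the first in the Lopingian, the second in the Oligocene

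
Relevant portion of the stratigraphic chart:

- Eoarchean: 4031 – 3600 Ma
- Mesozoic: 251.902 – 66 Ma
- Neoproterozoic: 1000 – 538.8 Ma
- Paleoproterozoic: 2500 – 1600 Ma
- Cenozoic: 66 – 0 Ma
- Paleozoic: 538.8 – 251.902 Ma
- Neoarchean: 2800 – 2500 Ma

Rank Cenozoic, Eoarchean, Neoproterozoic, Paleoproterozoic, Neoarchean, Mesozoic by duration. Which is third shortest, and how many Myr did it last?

Neoarchean, 300 million years

Start − end for each: Cenozoic 66 − 0 = 66; Eoarchean 4031 − 3600 = 431; Neoproterozoic 1000 − 538.8 = 461.2; Paleoproterozoic 2500 − 1600 = 900; Neoarchean 2800 − 2500 = 300; Mesozoic 251.902 − 66 = 185.902.
Ranking these from shortest: Cenozoic < Mesozoic < Neoarchean < Eoarchean < Neoproterozoic < Paleoproterozoic.
Position 3 in that ranking is Neoarchean, which lasted 300 Myr.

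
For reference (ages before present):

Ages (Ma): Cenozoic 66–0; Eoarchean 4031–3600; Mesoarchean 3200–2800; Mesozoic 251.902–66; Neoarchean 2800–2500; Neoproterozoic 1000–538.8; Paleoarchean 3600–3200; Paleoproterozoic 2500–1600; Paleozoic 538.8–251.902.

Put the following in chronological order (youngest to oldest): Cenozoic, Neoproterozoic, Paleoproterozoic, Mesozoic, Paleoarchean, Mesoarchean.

Read off each span (Ma): Cenozoic 66–0; Neoproterozoic 1000–538.8; Paleoproterozoic 2500–1600; Mesozoic 251.902–66; Paleoarchean 3600–3200; Mesoarchean 3200–2800.
Larger Ma is older, so oldest→youngest is Paleoarchean, Mesoarchean, Paleoproterozoic, Neoproterozoic, Mesozoic, Cenozoic; reverse it for youngest→oldest.

Cenozoic, then Mesozoic, then Neoproterozoic, then Paleoproterozoic, then Mesoarchean, then Paleoarchean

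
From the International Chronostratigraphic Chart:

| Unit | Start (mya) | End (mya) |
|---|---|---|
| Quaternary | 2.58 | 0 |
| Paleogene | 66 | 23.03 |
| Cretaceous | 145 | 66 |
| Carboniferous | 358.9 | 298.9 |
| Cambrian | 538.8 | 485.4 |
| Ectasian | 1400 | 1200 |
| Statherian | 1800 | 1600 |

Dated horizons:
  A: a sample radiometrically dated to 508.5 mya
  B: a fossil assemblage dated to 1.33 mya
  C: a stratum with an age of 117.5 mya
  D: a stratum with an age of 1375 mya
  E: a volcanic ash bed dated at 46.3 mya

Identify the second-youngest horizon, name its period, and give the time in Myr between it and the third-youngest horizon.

E, in the Paleogene; 71.2 million years to C

Sorted youngest-first by Ma: B (1.33), E (46.3), C (117.5), A (508.5), D (1375).
The second youngest is E at 46.3 Ma, which lies in 66–23.03 Ma: the Paleogene.
The third youngest is C at 117.5 Ma; separation = |46.3 − 117.5| = 71.2 Myr.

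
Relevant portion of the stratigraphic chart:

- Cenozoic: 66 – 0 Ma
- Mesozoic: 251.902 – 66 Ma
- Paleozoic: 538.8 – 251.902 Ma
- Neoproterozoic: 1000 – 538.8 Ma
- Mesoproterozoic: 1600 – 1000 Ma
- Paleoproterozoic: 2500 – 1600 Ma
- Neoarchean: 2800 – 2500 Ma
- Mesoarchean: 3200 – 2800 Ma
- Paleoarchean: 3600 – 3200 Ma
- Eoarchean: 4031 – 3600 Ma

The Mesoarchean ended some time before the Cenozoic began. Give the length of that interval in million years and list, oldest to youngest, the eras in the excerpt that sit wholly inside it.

The Mesoarchean closes at 2800 Ma and the Cenozoic opens at 66 Ma, so the interval is 2800 − 66 = 2734 Myr.
An era fits inside if it starts at or after 2800 Ma and ends at or before 66 Ma; oldest first that gives Neoarchean, Paleoproterozoic, Mesoproterozoic, Neoproterozoic, Paleozoic, Mesozoic.

2734 million years; Neoarchean, Paleoproterozoic, Mesoproterozoic, Neoproterozoic, Paleozoic, Mesozoic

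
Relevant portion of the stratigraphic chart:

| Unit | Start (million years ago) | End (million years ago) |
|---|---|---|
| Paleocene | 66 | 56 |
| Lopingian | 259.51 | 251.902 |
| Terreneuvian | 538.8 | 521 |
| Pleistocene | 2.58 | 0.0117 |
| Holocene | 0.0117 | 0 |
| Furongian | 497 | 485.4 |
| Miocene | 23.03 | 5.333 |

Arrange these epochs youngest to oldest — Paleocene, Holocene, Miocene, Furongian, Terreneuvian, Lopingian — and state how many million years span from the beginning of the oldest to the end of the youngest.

Holocene → Miocene → Paleocene → Lopingian → Furongian → Terreneuvian; total span 538.8 Myr

Start ages (Ma): Terreneuvian 538.8, Furongian 497, Lopingian 259.51, Paleocene 66, Miocene 23.03, Holocene 0.0117.
Ordered youngest to oldest: Holocene, Miocene, Paleocene, Lopingian, Furongian, Terreneuvian.
Span = 538.8 − 0 = 538.8 Myr.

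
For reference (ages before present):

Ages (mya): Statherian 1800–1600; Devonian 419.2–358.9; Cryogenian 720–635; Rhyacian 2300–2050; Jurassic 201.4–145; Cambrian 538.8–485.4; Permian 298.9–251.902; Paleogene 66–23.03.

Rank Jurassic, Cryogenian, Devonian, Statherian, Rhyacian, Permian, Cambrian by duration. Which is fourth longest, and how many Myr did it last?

Devonian, 60.3 million years

Durations: Jurassic 56.4; Cryogenian 85; Devonian 60.3; Statherian 200; Rhyacian 250; Permian 46.998; Cambrian 53.4 Myr.
Sorted longest-first: Rhyacian (250), Statherian (200), Cryogenian (85), Devonian (60.3), Jurassic (56.4), Cambrian (53.4), Permian (46.998).
The fourth longest is Devonian at 60.3 Myr.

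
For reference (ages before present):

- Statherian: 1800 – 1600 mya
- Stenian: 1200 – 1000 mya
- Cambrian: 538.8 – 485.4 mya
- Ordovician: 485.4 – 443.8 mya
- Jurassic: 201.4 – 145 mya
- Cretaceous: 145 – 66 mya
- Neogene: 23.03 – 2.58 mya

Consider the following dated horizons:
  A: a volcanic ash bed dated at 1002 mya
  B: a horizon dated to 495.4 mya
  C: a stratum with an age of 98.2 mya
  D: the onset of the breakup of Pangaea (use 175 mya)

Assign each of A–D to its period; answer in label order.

A: 1002 Ma lies in 1200–1000 Ma, so Stenian.
B: 495.4 Ma lies in 538.8–485.4 Ma, so Cambrian.
C: 98.2 Ma lies in 145–66 Ma, so Cretaceous.
D: 175 Ma lies in 201.4–145 Ma, so Jurassic.

A — Stenian; B — Cambrian; C — Cretaceous; D — Jurassic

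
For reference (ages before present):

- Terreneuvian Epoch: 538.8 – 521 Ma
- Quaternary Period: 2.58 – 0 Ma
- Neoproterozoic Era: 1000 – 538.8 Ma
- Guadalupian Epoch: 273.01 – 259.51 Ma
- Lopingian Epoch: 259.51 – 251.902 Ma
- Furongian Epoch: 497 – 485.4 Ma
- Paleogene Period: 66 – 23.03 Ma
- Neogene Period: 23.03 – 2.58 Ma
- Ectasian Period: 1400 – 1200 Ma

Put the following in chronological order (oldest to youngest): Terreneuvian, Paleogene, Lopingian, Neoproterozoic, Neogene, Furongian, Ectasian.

Sorting by start age (descending Ma, since larger Ma = older): Ectasian began 1400, Neoproterozoic began 1000, Terreneuvian began 538.8, Furongian began 497, Lopingian began 259.51, Paleogene began 66, Neogene began 23.03.

Ectasian, then Neoproterozoic, then Terreneuvian, then Furongian, then Lopingian, then Paleogene, then Neogene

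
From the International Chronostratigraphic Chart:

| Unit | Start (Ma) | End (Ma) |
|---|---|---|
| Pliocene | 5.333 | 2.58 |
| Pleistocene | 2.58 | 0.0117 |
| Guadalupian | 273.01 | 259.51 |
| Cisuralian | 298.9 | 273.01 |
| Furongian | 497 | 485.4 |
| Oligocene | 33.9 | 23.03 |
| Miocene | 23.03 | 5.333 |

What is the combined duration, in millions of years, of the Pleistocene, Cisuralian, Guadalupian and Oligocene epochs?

52.8283 million years

Duration is start − end for each: (2.58 − 0.0117) + (298.9 − 273.01) + (273.01 − 259.51) + (33.9 − 23.03).
That is 2.5683 + 25.89 + 13.5 + 10.87, which totals 52.8283 million years.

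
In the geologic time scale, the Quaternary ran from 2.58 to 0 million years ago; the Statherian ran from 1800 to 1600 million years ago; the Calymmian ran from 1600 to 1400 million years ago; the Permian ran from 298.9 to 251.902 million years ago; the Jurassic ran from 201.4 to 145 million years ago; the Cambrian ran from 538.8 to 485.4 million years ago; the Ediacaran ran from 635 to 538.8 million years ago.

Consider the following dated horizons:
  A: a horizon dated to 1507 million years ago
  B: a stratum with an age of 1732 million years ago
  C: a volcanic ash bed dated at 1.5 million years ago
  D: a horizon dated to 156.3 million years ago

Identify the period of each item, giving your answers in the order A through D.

Match each age against the start–end ranges in the excerpt: A = 1507 Ma → Calymmian (1600–1400); B = 1732 Ma → Statherian (1800–1600); C = 1.5 Ma → Quaternary (2.58–0); D = 156.3 Ma → Jurassic (201.4–145).

A — Calymmian; B — Statherian; C — Quaternary; D — Jurassic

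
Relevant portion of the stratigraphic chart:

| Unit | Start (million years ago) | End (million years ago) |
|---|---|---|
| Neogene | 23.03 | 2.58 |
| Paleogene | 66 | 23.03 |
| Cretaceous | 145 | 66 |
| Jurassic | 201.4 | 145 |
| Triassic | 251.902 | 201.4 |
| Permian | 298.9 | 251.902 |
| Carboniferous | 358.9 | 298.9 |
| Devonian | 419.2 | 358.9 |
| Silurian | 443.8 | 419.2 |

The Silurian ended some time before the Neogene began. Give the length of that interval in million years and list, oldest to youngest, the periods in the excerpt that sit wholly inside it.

End of Silurian = 419.2 Ma; start of Neogene = 23.03 Ma.
Gap = 419.2 − 23.03 = 396.17 Myr.
Periods wholly inside 419.2–23.03 Ma: Devonian (419.2–358.9), Carboniferous (358.9–298.9), Permian (298.9–251.902), Triassic (251.902–201.4), Jurassic (201.4–145), Cretaceous (145–66), Paleogene (66–23.03).

396.17 million years; Devonian, Carboniferous, Permian, Triassic, Jurassic, Cretaceous, Paleogene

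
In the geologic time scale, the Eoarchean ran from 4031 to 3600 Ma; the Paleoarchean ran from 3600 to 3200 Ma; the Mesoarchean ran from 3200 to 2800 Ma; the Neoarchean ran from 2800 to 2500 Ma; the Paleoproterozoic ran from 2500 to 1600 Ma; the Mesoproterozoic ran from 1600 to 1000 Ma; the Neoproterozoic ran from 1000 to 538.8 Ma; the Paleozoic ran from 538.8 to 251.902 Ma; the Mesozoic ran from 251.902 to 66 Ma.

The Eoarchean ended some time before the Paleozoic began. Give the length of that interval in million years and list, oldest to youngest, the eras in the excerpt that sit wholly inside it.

3061.2 million years; Paleoarchean, Mesoarchean, Neoarchean, Paleoproterozoic, Mesoproterozoic, Neoproterozoic

The Eoarchean closes at 3600 Ma and the Paleozoic opens at 538.8 Ma, so the interval is 3600 − 538.8 = 3061.2 Myr.
An era fits inside if it starts at or after 3600 Ma and ends at or before 538.8 Ma; oldest first that gives Paleoarchean, Mesoarchean, Neoarchean, Paleoproterozoic, Mesoproterozoic, Neoproterozoic.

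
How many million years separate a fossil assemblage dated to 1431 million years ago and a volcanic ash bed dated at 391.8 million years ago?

1431 − 391.8 = 1039.2 million years.

1039.2 million years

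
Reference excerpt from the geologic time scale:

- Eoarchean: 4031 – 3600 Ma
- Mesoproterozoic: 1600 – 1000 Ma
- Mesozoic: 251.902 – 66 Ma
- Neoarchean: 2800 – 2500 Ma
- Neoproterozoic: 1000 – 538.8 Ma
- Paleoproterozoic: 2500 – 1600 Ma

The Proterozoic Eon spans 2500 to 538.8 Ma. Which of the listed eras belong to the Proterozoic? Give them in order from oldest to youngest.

Eras with both bounds inside 2500–538.8 Ma: Paleoproterozoic (2500–1600), Mesoproterozoic (1600–1000), Neoproterozoic (1000–538.8).

Paleoproterozoic, Mesoproterozoic, Neoproterozoic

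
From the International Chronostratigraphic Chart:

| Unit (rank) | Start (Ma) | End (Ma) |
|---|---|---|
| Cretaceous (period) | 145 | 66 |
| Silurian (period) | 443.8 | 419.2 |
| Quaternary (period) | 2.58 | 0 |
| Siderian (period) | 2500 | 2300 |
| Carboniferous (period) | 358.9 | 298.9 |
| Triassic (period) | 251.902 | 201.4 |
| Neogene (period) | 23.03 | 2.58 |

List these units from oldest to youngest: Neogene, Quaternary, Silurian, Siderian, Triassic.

Read off each span (Ma): Neogene 23.03–2.58; Quaternary 2.58–0; Silurian 443.8–419.2; Siderian 2500–2300; Triassic 251.902–201.4.
Larger Ma is older, so oldest→youngest is Siderian, Silurian, Triassic, Neogene, Quaternary.

Siderian, Silurian, Triassic, Neogene, Quaternary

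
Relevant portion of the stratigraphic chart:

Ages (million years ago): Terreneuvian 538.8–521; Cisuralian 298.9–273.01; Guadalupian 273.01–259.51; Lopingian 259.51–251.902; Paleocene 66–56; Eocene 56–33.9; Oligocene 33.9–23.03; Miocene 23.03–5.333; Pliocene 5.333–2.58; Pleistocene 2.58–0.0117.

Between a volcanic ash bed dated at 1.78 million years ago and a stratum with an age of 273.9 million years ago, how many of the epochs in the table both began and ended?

273.9 Ma sits inside the Cisuralian (298.9–273.01) and 1.78 Ma inside the Pleistocene (2.58–0.0117); neither of those is wholly between the two dates.
The listed epochs lying completely between them are Guadalupian, Lopingian, Paleocene, Eocene, Oligocene, Miocene, Pliocene — 7 in all.

7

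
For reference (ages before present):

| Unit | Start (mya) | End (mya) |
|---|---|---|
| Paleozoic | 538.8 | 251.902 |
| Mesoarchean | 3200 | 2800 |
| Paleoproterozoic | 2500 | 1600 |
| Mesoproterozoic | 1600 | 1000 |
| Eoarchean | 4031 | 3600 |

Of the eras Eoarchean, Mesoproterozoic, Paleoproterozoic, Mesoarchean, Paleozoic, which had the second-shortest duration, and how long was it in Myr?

Mesoarchean, 400 million years

Start − end for each: Eoarchean 4031 − 3600 = 431; Mesoproterozoic 1600 − 1000 = 600; Paleoproterozoic 2500 − 1600 = 900; Mesoarchean 3200 − 2800 = 400; Paleozoic 538.8 − 251.902 = 286.898.
Ranking these from shortest: Paleozoic < Mesoarchean < Eoarchean < Mesoproterozoic < Paleoproterozoic.
Position 2 in that ranking is Mesoarchean, which lasted 400 Myr.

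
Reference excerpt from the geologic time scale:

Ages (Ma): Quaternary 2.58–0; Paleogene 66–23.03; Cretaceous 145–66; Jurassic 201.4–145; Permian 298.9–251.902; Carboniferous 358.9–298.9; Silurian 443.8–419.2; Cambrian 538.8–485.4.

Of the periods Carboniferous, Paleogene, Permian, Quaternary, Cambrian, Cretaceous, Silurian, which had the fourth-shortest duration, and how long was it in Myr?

Start − end for each: Carboniferous 358.9 − 298.9 = 60; Paleogene 66 − 23.03 = 42.97; Permian 298.9 − 251.902 = 46.998; Quaternary 2.58 − 0 = 2.58; Cambrian 538.8 − 485.4 = 53.4; Cretaceous 145 − 66 = 79; Silurian 443.8 − 419.2 = 24.6.
Ranking these from shortest: Quaternary < Silurian < Paleogene < Permian < Cambrian < Carboniferous < Cretaceous.
Position 4 in that ranking is Permian, which lasted 46.998 Myr.

Permian, 46.998 million years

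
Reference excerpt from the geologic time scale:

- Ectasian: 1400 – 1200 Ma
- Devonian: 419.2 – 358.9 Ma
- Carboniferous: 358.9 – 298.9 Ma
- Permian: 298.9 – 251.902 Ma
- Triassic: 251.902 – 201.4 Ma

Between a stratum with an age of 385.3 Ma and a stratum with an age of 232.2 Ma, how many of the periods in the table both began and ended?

The older date is 385.3 Ma and the younger is 232.2 Ma.
Periods with start < 385.3 and end > 232.2 Ma: Carboniferous (358.9–298.9), Permian (298.9–251.902).
That is 2 complete periods.

2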